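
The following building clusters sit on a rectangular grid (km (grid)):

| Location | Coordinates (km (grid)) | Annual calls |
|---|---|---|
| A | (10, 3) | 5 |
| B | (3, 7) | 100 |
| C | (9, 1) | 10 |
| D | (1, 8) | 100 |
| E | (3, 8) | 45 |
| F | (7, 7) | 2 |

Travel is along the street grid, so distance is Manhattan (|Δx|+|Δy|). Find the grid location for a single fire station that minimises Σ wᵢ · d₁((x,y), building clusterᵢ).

Manhattan distance separates: Σwᵢ(|x−xᵢ|+|y−yᵢ|) = Σwᵢ|x−xᵢ| + Σwᵢ|y−yᵢ|, so x and y are optimised independently as 1-D weighted medians.
Total weight W = 262; half = 131.
x-coordinate, sorted with cumulative weight:
  x=1 (D, w=100) cum 100
  x=3 (B, w=100) cum 200  ← median
  x=3 (E, w=45) cum 245
  x=7 (F, w=2) cum 247
  x=9 (C, w=10) cum 257
  x=10 (A, w=5) cum 262
⇒ x* = 3
y-coordinate, sorted with cumulative weight:
  y=1 (C, w=10) cum 10
  y=3 (A, w=5) cum 15
  y=7 (B, w=100) cum 115
  y=7 (F, w=2) cum 117
  y=8 (D, w=100) cum 217  ← median
  y=8 (E, w=45) cum 262
⇒ y* = 8

(3, 8)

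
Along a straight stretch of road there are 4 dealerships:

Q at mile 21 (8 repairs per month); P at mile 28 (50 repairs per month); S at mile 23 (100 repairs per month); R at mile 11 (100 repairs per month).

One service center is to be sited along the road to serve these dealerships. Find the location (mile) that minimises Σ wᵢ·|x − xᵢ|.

x = 23

For a sum of weighted absolute distances on a line, the optimum is the weighted median (not the mean). Total weight W = 258; half-weight = 129.
Sort by position and accumulate weight:
  mile 11 (R, w=100) → cum 100
  mile 21 (Q, w=8) → cum 108
  mile 23 (S, w=100) → cum 208  ≥ 129 → median here
  mile 28 (P, w=50) → cum 258
Optimal location: mile 23.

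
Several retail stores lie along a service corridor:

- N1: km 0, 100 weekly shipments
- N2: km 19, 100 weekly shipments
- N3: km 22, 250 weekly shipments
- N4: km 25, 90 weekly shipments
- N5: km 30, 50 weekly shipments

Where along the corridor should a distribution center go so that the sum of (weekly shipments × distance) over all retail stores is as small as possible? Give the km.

For a sum of weighted absolute distances on a line, the optimum is the weighted median (not the mean). Total weight W = 590; half-weight = 295.
Sort by position and accumulate weight:
  km 0 (N1, w=100) → cum 100
  km 19 (N2, w=100) → cum 200
  km 22 (N3, w=250) → cum 450  ≥ 295 → median here
  km 25 (N4, w=90) → cum 540
  km 30 (N5, w=50) → cum 590
Optimal location: km 22.

x = 22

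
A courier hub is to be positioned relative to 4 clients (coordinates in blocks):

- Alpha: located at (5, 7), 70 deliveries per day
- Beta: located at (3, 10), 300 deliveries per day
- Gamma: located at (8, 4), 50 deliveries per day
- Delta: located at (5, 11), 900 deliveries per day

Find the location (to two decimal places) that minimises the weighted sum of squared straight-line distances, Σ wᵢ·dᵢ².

(4.66, 10.30)

The minimiser of Σwᵢ‖p−pᵢ‖² is the weighted centroid p* = (Σwᵢpᵢ)/(Σwᵢ).
Σwᵢ = 1320.
Σwᵢxᵢ = 70·5 + 300·3 + 50·8 + 900·5 = 6150.
Σwᵢyᵢ = 70·7 + 300·10 + 50·4 + 900·11 = 13590.
x* = 6150/1320 = 4.66, y* = 13590/1320 = 10.30.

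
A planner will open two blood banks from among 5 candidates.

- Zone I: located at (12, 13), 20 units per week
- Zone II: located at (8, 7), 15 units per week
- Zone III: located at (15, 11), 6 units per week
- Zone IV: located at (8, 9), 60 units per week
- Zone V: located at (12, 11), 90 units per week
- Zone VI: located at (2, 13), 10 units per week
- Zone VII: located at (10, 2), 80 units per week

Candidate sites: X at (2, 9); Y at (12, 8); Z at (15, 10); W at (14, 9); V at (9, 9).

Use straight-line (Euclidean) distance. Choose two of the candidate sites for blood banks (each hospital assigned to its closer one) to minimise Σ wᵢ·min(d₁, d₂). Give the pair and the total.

{Y, V}, total 1075.6

Evaluate every pair (each demand assigned to the nearer of the two):
  {Y, V}: total = 1075.6
  {W, V}: total = 1097.3
  {Z, V}: total = 1115.3
  {X, V}: total = 1161.7
  {X, Y}: total = 1250.7
  {Y, W}: total = 1284.4
  {Y, Z}: total = 1287.9
  {X, W}: total = 1497.3
  {Z, W}: total = 1571.8
  {X, Z}: total = 1625.0
Best pair: {Y, V} with total 1075.6.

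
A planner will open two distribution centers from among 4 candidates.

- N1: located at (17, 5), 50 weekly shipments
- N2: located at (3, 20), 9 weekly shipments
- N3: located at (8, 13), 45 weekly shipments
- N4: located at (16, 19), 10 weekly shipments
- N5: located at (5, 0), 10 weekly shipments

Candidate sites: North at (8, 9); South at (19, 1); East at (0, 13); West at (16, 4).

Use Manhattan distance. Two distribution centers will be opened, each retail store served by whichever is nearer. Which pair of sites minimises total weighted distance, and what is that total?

Evaluate every pair (each demand assigned to the nearer of the two):
  {North, West}: total = 694
  {East, West}: total = 850
  {North, South}: total = 924
  {South, East}: total = 1110
  {North, East}: total = 1220
  {South, West}: total = 1426
Best pair: {North, West} with total 694.

{North, West}, total 694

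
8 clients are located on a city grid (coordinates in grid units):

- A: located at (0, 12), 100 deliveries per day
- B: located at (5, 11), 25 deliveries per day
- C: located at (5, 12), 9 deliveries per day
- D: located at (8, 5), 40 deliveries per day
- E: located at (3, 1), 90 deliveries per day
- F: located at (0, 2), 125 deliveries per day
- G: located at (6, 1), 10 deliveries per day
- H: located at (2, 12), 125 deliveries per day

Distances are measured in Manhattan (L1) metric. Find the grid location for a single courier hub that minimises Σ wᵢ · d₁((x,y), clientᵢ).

(2, 5)

Manhattan distance separates: Σwᵢ(|x−xᵢ|+|y−yᵢ|) = Σwᵢ|x−xᵢ| + Σwᵢ|y−yᵢ|, so x and y are optimised independently as 1-D weighted medians.
Total weight W = 524; half = 262.
x-coordinate, sorted with cumulative weight:
  x=0 (A, w=100) cum 100
  x=0 (F, w=125) cum 225
  x=2 (H, w=125) cum 350  ← median
  x=3 (E, w=90) cum 440
  x=5 (B, w=25) cum 465
  x=5 (C, w=9) cum 474
  x=6 (G, w=10) cum 484
  x=8 (D, w=40) cum 524
⇒ x* = 2
y-coordinate, sorted with cumulative weight:
  y=1 (E, w=90) cum 90
  y=1 (G, w=10) cum 100
  y=2 (F, w=125) cum 225
  y=5 (D, w=40) cum 265  ← median
  y=11 (B, w=25) cum 290
  y=12 (A, w=100) cum 390
  y=12 (C, w=9) cum 399
  y=12 (H, w=125) cum 524
⇒ y* = 5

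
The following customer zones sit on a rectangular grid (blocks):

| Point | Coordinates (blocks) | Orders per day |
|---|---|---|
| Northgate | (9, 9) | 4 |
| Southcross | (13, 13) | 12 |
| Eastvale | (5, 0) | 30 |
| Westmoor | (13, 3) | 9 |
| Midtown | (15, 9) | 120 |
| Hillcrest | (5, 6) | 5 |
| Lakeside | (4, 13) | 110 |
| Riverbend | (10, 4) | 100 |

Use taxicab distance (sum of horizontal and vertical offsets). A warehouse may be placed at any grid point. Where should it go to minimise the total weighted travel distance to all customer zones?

(10, 9)

Manhattan distance separates: Σwᵢ(|x−xᵢ|+|y−yᵢ|) = Σwᵢ|x−xᵢ| + Σwᵢ|y−yᵢ|, so x and y are optimised independently as 1-D weighted medians.
Total weight W = 390; half = 195.
x-coordinate, sorted with cumulative weight:
  x=4 (Lakeside, w=110) cum 110
  x=5 (Eastvale, w=30) cum 140
  x=5 (Hillcrest, w=5) cum 145
  x=9 (Northgate, w=4) cum 149
  x=10 (Riverbend, w=100) cum 249  ← median
  x=13 (Southcross, w=12) cum 261
  x=13 (Westmoor, w=9) cum 270
  x=15 (Midtown, w=120) cum 390
⇒ x* = 10
y-coordinate, sorted with cumulative weight:
  y=0 (Eastvale, w=30) cum 30
  y=3 (Westmoor, w=9) cum 39
  y=4 (Riverbend, w=100) cum 139
  y=6 (Hillcrest, w=5) cum 144
  y=9 (Northgate, w=4) cum 148
  y=9 (Midtown, w=120) cum 268  ← median
  y=13 (Southcross, w=12) cum 280
  y=13 (Lakeside, w=110) cum 390
⇒ y* = 9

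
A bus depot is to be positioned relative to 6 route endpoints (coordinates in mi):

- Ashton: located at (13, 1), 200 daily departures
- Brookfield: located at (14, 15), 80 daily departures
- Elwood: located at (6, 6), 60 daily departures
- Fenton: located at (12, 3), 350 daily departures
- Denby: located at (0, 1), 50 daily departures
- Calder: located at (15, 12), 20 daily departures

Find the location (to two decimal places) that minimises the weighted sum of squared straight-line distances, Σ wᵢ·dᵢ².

(11.29, 4.08)

The minimiser of Σwᵢ‖p−pᵢ‖² is the weighted centroid p* = (Σwᵢpᵢ)/(Σwᵢ).
Σwᵢ = 760.
Σwᵢxᵢ = 200·13 + 80·14 + 60·6 + 350·12 + 50·0 + 20·15 = 8580.
Σwᵢyᵢ = 200·1 + 80·15 + 60·6 + 350·3 + 50·1 + 20·12 = 3100.
x* = 8580/760 = 11.29, y* = 3100/760 = 4.08.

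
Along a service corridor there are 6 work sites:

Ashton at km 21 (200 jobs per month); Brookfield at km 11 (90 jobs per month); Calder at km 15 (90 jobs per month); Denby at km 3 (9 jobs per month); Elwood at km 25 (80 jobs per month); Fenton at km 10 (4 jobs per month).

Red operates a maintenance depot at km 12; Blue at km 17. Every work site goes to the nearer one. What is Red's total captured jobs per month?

103

The indifferent point is the midpoint (12+17)/2 = 14.5; work sites left of it (closer to Red at 12) go to Red, those right go to Blue.
  Denby at 3 (w=9) → Red
  Fenton at 10 (w=4) → Red
  Brookfield at 11 (w=90) → Red
  Calder at 15 (w=90) → Blue
  Ashton at 21 (w=200) → Blue
  Elwood at 25 (w=80) → Blue
Red captures 103; Blue captures 370.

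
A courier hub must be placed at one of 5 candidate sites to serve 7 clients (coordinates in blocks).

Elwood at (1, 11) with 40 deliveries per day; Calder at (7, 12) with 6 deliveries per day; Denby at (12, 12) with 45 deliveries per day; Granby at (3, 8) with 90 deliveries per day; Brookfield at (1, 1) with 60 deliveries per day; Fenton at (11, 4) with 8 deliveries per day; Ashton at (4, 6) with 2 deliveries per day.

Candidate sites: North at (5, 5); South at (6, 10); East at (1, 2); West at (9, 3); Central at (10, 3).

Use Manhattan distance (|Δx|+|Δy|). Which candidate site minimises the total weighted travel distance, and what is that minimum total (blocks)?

Total weighted distance at each candidate:
  North (5, 5): total = 2074
  South (6, 10): total = 2008
  East (1, 2): total = 2291
  West (9, 3): total = 2876
  Central (10, 3): total = 3021
Minimum is at South with total 2008 blocks.

South, total 2008 blocks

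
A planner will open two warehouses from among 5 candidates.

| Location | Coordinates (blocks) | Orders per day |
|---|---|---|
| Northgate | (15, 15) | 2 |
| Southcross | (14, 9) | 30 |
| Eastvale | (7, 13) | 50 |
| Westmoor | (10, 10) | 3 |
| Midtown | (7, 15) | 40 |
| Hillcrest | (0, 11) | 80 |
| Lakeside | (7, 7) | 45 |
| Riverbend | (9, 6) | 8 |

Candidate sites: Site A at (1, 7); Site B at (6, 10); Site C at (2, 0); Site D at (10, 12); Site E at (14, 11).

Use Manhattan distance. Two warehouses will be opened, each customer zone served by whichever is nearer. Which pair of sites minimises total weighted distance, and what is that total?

Evaluate every pair (each demand assigned to the nearer of the two):
  {Site B, Site E}: total = 1318
  {Site A, Site B}: total = 1386
  {Site A, Site D}: total = 1398
  {Site B, Site D}: total = 1468
  {Site B, Site C}: total = 1546
  {Site A, Site E}: total = 1717
  {Site D, Site E}: total = 1812
  {Site C, Site D}: total = 1968
  {Site A, Site C}: total = 2432
  {Site C, Site E}: total = 2590
Best pair: {Site B, Site E} with total 1318.

{Site B, Site E}, total 1318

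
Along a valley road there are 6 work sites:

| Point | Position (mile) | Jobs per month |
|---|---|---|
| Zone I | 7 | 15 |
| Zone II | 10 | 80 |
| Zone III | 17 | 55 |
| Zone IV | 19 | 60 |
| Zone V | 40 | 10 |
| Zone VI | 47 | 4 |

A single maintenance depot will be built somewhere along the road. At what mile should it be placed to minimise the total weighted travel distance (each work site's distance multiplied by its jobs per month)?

x = 17

For a sum of weighted absolute distances on a line, the optimum is the weighted median (not the mean). Total weight W = 224; half-weight = 112.
Sort by position and accumulate weight:
  mile 7 (Zone I, w=15) → cum 15
  mile 10 (Zone II, w=80) → cum 95
  mile 17 (Zone III, w=55) → cum 150  ≥ 112 → median here
  mile 19 (Zone IV, w=60) → cum 210
  mile 40 (Zone V, w=10) → cum 220
  mile 47 (Zone VI, w=4) → cum 224
Optimal location: mile 17.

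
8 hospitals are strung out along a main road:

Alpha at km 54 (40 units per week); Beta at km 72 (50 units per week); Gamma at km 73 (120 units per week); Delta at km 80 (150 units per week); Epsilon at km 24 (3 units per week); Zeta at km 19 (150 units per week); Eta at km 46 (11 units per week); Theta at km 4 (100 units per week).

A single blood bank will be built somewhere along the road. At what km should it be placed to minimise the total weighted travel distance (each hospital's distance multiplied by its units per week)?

x = 72

For a sum of weighted absolute distances on a line, the optimum is the weighted median (not the mean). Total weight W = 624; half-weight = 312.
Sort by position and accumulate weight:
  km 4 (Theta, w=100) → cum 100
  km 19 (Zeta, w=150) → cum 250
  km 24 (Epsilon, w=3) → cum 253
  km 46 (Eta, w=11) → cum 264
  km 54 (Alpha, w=40) → cum 304
  km 72 (Beta, w=50) → cum 354  ≥ 312 → median here
  km 73 (Gamma, w=120) → cum 474
  km 80 (Delta, w=150) → cum 624
Optimal location: km 72.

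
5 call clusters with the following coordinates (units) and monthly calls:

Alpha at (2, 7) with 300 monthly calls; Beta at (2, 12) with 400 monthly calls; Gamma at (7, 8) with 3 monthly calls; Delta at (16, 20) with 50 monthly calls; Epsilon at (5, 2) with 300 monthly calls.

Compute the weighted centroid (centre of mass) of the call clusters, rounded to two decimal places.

(3.53, 8.09)

The minimiser of Σwᵢ‖p−pᵢ‖² is the weighted centroid p* = (Σwᵢpᵢ)/(Σwᵢ).
Σwᵢ = 1053.
Σwᵢxᵢ = 300·2 + 400·2 + 3·7 + 50·16 + 300·5 = 3721.
Σwᵢyᵢ = 300·7 + 400·12 + 3·8 + 50·20 + 300·2 = 8524.
x* = 3721/1053 = 3.53, y* = 8524/1053 = 8.09.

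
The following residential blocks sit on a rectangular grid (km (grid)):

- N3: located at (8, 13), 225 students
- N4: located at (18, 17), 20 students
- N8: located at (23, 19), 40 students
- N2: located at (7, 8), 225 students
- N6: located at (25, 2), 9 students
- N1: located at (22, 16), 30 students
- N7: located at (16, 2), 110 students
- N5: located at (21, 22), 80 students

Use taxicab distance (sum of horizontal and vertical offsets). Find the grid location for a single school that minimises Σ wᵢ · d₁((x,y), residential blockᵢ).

(8, 13)

Manhattan distance separates: Σwᵢ(|x−xᵢ|+|y−yᵢ|) = Σwᵢ|x−xᵢ| + Σwᵢ|y−yᵢ|, so x and y are optimised independently as 1-D weighted medians.
Total weight W = 739; half = 369.5.
x-coordinate, sorted with cumulative weight:
  x=7 (N2, w=225) cum 225
  x=8 (N3, w=225) cum 450  ← median
  x=16 (N7, w=110) cum 560
  x=18 (N4, w=20) cum 580
  x=21 (N5, w=80) cum 660
  x=22 (N1, w=30) cum 690
  x=23 (N8, w=40) cum 730
  x=25 (N6, w=9) cum 739
⇒ x* = 8
y-coordinate, sorted with cumulative weight:
  y=2 (N6, w=9) cum 9
  y=2 (N7, w=110) cum 119
  y=8 (N2, w=225) cum 344
  y=13 (N3, w=225) cum 569  ← median
  y=16 (N1, w=30) cum 599
  y=17 (N4, w=20) cum 619
  y=19 (N8, w=40) cum 659
  y=22 (N5, w=80) cum 739
⇒ y* = 13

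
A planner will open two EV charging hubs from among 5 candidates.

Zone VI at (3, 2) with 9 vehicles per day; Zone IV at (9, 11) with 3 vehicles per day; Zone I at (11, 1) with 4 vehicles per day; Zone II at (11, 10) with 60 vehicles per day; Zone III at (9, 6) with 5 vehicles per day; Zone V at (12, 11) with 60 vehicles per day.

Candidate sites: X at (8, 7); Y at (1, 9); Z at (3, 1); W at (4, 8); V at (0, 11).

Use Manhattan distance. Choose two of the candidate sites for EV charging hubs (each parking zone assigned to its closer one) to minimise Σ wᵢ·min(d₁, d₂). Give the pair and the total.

Evaluate every pair (each demand assigned to the nearer of the two):
  {X, Z}: total = 906
  {X, W}: total = 964
  {X, Y}: total = 982
  {X, V}: total = 991
  {Z, W}: total = 1300
  {Y, W}: total = 1378
  {W, V}: total = 1378
  {Z, V}: total = 1563
  {Y, Z}: total = 1566
  {Y, V}: total = 1615
Best pair: {X, Z} with total 906.

{X, Z}, total 906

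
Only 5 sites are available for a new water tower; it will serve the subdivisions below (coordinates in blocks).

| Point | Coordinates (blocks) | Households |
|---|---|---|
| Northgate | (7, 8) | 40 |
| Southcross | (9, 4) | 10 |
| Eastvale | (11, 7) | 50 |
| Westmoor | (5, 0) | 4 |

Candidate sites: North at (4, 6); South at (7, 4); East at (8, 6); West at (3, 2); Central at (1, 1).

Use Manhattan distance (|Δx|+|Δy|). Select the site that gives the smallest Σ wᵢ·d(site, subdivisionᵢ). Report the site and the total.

East, total 386 blocks

Total weighted distance at each candidate:
  North (4, 6): total = 698
  South (7, 4): total = 554
  East (8, 6): total = 386
  West (3, 2): total = 1146
  Central (1, 1): total = 1450
Minimum is at East with total 386 blocks.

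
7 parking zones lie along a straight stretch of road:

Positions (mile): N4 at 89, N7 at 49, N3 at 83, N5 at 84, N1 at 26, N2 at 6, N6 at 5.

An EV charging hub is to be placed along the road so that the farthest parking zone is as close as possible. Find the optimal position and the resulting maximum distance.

location 47, max distance 42

The 1-center on a line is the midpoint of the two extreme points: leftmost at 5, rightmost at 89.
Optimal location = (5 + 89)/2 = 47; maximum distance = (89 − 5)/2 = 42.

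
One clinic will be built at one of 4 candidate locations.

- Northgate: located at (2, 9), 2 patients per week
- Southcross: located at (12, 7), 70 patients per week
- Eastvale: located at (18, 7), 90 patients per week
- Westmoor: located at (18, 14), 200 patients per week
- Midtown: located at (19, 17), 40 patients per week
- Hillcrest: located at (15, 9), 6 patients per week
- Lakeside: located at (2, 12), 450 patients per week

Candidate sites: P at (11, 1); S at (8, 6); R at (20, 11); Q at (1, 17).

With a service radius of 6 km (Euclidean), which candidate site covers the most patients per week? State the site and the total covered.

Coverage radius r = 6 km; a point is covered iff (Δx)²+(Δy)² ≤ 6² = 36.
  P (11, 1): covers {none} → 0
  S (8, 6): covers {Southcross} → 70
  R (20, 11): covers {Eastvale, Westmoor, Hillcrest} → 296
  Q (1, 17): covers {Lakeside} → 450
Maximum coverage at Q: 450 patients per week.

Q, covering 450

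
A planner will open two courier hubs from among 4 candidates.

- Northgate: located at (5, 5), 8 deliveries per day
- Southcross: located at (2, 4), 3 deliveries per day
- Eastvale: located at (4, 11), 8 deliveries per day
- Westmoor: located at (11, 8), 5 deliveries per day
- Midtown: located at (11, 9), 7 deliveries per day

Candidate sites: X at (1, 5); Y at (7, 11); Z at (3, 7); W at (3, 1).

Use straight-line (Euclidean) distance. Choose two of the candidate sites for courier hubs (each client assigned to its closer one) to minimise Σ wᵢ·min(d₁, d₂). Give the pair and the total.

Evaluate every pair (each demand assigned to the nearer of the two):
  {Y, Z}: total = 112.4
  {X, Y}: total = 116.5
  {Y, W}: total = 125.6
  {X, Z}: total = 157.9
  {Z, W}: total = 163.1
  {X, W}: total = 217.5
Best pair: {Y, Z} with total 112.4.

{Y, Z}, total 112.4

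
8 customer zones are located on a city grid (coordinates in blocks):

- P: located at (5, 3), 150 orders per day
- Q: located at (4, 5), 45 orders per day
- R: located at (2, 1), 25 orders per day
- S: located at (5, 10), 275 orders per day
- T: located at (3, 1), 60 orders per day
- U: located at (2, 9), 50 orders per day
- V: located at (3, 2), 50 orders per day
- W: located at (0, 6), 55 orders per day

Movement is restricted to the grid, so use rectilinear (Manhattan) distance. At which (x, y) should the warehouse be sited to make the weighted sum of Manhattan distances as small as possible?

(5, 6)

Manhattan distance separates: Σwᵢ(|x−xᵢ|+|y−yᵢ|) = Σwᵢ|x−xᵢ| + Σwᵢ|y−yᵢ|, so x and y are optimised independently as 1-D weighted medians.
Total weight W = 710; half = 355.
x-coordinate, sorted with cumulative weight:
  x=0 (W, w=55) cum 55
  x=2 (R, w=25) cum 80
  x=2 (U, w=50) cum 130
  x=3 (T, w=60) cum 190
  x=3 (V, w=50) cum 240
  x=4 (Q, w=45) cum 285
  x=5 (P, w=150) cum 435  ← median
  x=5 (S, w=275) cum 710
⇒ x* = 5
y-coordinate, sorted with cumulative weight:
  y=1 (R, w=25) cum 25
  y=1 (T, w=60) cum 85
  y=2 (V, w=50) cum 135
  y=3 (P, w=150) cum 285
  y=5 (Q, w=45) cum 330
  y=6 (W, w=55) cum 385  ← median
  y=9 (U, w=50) cum 435
  y=10 (S, w=275) cum 710
⇒ y* = 6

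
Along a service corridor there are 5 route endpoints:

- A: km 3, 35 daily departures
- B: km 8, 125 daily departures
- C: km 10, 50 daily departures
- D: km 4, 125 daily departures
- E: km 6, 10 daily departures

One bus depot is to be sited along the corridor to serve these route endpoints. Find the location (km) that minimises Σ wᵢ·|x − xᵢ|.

For a sum of weighted absolute distances on a line, the optimum is the weighted median (not the mean). Total weight W = 345; half-weight = 172.5.
Sort by position and accumulate weight:
  km 3 (A, w=35) → cum 35
  km 4 (D, w=125) → cum 160
  km 6 (E, w=10) → cum 170
  km 8 (B, w=125) → cum 295  ≥ 172.5 → median here
  km 10 (C, w=50) → cum 345
Optimal location: km 8.

x = 8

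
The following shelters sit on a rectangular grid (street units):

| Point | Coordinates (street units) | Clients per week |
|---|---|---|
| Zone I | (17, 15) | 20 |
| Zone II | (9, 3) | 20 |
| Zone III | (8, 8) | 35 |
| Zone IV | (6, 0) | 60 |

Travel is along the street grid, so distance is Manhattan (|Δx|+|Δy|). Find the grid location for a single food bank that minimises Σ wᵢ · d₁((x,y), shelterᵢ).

(8, 3)

Manhattan distance separates: Σwᵢ(|x−xᵢ|+|y−yᵢ|) = Σwᵢ|x−xᵢ| + Σwᵢ|y−yᵢ|, so x and y are optimised independently as 1-D weighted medians.
Total weight W = 135; half = 67.5.
x-coordinate, sorted with cumulative weight:
  x=6 (Zone IV, w=60) cum 60
  x=8 (Zone III, w=35) cum 95  ← median
  x=9 (Zone II, w=20) cum 115
  x=17 (Zone I, w=20) cum 135
⇒ x* = 8
y-coordinate, sorted with cumulative weight:
  y=0 (Zone IV, w=60) cum 60
  y=3 (Zone II, w=20) cum 80  ← median
  y=8 (Zone III, w=35) cum 115
  y=15 (Zone I, w=20) cum 135
⇒ y* = 3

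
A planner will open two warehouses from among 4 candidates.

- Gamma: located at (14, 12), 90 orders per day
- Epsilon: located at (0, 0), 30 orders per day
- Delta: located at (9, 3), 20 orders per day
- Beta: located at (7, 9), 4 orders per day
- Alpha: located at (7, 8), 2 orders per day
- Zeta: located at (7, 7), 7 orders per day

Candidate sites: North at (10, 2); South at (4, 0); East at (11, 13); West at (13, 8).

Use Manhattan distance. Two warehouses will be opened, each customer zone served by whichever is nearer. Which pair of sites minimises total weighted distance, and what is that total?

{South, East}, total 760

Evaluate every pair (each demand assigned to the nearer of the two):
  {South, East}: total = 760
  {South, West}: total = 819
  {North, East}: total = 866
  {North, West}: total = 939
  {East, West}: total = 1259
  {North, South}: total = 1534
Best pair: {South, East} with total 760.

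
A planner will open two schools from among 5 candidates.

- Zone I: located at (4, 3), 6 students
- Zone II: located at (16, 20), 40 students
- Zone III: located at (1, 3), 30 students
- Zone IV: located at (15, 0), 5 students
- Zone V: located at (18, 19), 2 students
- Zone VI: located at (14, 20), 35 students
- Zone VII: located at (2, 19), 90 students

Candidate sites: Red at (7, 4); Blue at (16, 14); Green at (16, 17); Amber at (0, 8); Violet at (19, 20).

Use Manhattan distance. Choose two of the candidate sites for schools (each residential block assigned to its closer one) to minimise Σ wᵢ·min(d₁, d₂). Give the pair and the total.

{Green, Amber}, total 1797

Evaluate every pair (each demand assigned to the nearer of the two):
  {Green, Amber}: total = 1797
  {Amber, Violet}: total = 1818
  {Blue, Amber}: total = 2013
  {Red, Green}: total = 2037
  {Red, Violet}: total = 2213
  {Red, Blue}: total = 2538
  {Blue, Green}: total = 2736
  {Green, Violet}: total = 2855
  {Blue, Violet}: total = 2912
  {Red, Amber}: total = 3291
Best pair: {Green, Amber} with total 1797.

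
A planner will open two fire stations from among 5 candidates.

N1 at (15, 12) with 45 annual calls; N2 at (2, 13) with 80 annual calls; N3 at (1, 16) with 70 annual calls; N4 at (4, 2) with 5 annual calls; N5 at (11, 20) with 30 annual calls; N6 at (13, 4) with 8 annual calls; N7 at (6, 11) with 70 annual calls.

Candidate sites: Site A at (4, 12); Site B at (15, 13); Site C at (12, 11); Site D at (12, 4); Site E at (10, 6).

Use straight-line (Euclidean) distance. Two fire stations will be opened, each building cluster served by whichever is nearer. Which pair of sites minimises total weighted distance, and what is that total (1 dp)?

Evaluate every pair (each demand assigned to the nearer of the two):
  {Site A, Site B}: total = 1096.0
  {Site A, Site C}: total = 1205.9
  {Site A, Site E}: total = 1420.7
  {Site A, Site D}: total = 1438.0
  {Site B, Site C}: total = 2485.3
  {Site C, Site D}: total = 2544.9
  {Site C, Site E}: total = 2560.5
  {Site B, Site E}: total = 2592.2
  {Site B, Site D}: total = 3023.7
  {Site D, Site E}: total = 3057.0
Best pair: {Site A, Site B} with total 1096.0.

{Site A, Site B}, total 1096.0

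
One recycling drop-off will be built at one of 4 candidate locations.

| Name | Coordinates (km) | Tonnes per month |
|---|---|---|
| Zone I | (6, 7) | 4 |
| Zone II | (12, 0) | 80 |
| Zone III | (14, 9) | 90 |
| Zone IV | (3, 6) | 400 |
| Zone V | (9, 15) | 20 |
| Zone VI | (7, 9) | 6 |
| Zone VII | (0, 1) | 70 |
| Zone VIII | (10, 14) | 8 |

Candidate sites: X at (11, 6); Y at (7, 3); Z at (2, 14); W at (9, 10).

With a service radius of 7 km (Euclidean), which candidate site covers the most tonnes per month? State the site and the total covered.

Y, covering 490

Coverage radius r = 7 km; a point is covered iff (Δx)²+(Δy)² ≤ 7² = 49.
  X (11, 6): covers {Zone I, Zone II, Zone III, Zone VI} → 180
  Y (7, 3): covers {Zone I, Zone II, Zone IV, Zone VI} → 490
  Z (2, 14): covers {none} → 0
  W (9, 10): covers {Zone I, Zone III, Zone V, Zone VI, Zone VIII} → 128
Maximum coverage at Y: 490 tonnes per month.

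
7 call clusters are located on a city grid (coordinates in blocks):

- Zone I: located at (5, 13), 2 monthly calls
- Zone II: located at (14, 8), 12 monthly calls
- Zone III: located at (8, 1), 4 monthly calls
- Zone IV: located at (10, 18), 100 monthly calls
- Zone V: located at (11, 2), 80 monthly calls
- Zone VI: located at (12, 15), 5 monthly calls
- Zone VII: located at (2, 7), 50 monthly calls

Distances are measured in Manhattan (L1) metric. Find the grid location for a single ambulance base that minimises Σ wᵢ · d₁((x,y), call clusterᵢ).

Manhattan distance separates: Σwᵢ(|x−xᵢ|+|y−yᵢ|) = Σwᵢ|x−xᵢ| + Σwᵢ|y−yᵢ|, so x and y are optimised independently as 1-D weighted medians.
Total weight W = 253; half = 126.5.
x-coordinate, sorted with cumulative weight:
  x=2 (Zone VII, w=50) cum 50
  x=5 (Zone I, w=2) cum 52
  x=8 (Zone III, w=4) cum 56
  x=10 (Zone IV, w=100) cum 156  ← median
  x=11 (Zone V, w=80) cum 236
  x=12 (Zone VI, w=5) cum 241
  x=14 (Zone II, w=12) cum 253
⇒ x* = 10
y-coordinate, sorted with cumulative weight:
  y=1 (Zone III, w=4) cum 4
  y=2 (Zone V, w=80) cum 84
  y=7 (Zone VII, w=50) cum 134  ← median
  y=8 (Zone II, w=12) cum 146
  y=13 (Zone I, w=2) cum 148
  y=15 (Zone VI, w=5) cum 153
  y=18 (Zone IV, w=100) cum 253
⇒ y* = 7

(10, 7)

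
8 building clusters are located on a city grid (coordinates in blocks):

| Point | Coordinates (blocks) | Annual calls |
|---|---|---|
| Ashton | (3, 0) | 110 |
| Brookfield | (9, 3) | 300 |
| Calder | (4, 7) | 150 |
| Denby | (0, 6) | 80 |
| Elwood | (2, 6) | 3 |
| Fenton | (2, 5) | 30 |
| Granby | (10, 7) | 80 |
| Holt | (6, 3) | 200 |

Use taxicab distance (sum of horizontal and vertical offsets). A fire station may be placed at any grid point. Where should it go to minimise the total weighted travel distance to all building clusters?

(6, 3)

Manhattan distance separates: Σwᵢ(|x−xᵢ|+|y−yᵢ|) = Σwᵢ|x−xᵢ| + Σwᵢ|y−yᵢ|, so x and y are optimised independently as 1-D weighted medians.
Total weight W = 953; half = 476.5.
x-coordinate, sorted with cumulative weight:
  x=0 (Denby, w=80) cum 80
  x=2 (Elwood, w=3) cum 83
  x=2 (Fenton, w=30) cum 113
  x=3 (Ashton, w=110) cum 223
  x=4 (Calder, w=150) cum 373
  x=6 (Holt, w=200) cum 573  ← median
  x=9 (Brookfield, w=300) cum 873
  x=10 (Granby, w=80) cum 953
⇒ x* = 6
y-coordinate, sorted with cumulative weight:
  y=0 (Ashton, w=110) cum 110
  y=3 (Brookfield, w=300) cum 410
  y=3 (Holt, w=200) cum 610  ← median
  y=5 (Fenton, w=30) cum 640
  y=6 (Denby, w=80) cum 720
  y=6 (Elwood, w=3) cum 723
  y=7 (Calder, w=150) cum 873
  y=7 (Granby, w=80) cum 953
⇒ y* = 3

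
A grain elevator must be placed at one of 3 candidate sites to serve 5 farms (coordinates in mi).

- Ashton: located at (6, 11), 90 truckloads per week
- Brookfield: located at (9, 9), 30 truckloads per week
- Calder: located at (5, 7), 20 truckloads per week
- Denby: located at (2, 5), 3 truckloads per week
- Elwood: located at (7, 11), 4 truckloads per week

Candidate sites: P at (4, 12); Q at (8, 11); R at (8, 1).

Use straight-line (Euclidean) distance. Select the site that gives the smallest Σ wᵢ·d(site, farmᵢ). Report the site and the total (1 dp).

Q, total 376.5 mi

Total weighted distance at each candidate:
  P (4, 12): total = 512.6
  Q (8, 11): total = 376.5
  R (8, 1): total = 1355.7
Minimum is at Q with total 376.5 mi.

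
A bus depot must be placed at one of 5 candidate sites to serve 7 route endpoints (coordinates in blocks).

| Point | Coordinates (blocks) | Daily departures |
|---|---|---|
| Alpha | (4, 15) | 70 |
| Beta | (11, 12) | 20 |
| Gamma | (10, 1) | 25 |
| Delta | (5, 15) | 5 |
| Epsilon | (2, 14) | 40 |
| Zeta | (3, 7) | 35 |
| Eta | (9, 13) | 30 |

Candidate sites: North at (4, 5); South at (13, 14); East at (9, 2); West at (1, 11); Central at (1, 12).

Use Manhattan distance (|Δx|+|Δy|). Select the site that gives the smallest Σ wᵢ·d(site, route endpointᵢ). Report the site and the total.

Central, total 1790 blocks

Total weighted distance at each candidate:
  North (4, 5): total = 2220
  South (13, 14): total = 2410
  East (9, 2): total = 3110
  West (1, 11): total = 1895
  Central (1, 12): total = 1790
Minimum is at Central with total 1790 blocks.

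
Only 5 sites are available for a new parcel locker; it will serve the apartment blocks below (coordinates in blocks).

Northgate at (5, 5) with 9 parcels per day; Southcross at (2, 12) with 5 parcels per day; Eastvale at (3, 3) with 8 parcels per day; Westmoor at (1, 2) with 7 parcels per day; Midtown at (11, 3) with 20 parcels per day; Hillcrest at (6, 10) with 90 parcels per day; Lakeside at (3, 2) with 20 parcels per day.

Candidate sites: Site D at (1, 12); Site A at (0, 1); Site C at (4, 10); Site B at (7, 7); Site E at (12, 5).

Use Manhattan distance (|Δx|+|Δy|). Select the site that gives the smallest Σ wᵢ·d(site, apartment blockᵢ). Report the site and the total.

Site C, total 855 blocks

Total weighted distance at each candidate:
  Site D (1, 12): total = 1512
  Site A (0, 1): total = 1890
  Site C (4, 10): total = 855
  Site B (7, 7): total = 927
  Site E (12, 5): total = 1624
Minimum is at Site C with total 855 blocks.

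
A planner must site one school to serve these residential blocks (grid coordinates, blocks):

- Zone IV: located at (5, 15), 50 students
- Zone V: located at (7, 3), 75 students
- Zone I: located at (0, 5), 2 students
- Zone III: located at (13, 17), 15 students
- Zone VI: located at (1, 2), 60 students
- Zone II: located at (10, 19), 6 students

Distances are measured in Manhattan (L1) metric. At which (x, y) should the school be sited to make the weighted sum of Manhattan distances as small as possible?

Manhattan distance separates: Σwᵢ(|x−xᵢ|+|y−yᵢ|) = Σwᵢ|x−xᵢ| + Σwᵢ|y−yᵢ|, so x and y are optimised independently as 1-D weighted medians.
Total weight W = 208; half = 104.
x-coordinate, sorted with cumulative weight:
  x=0 (Zone I, w=2) cum 2
  x=1 (Zone VI, w=60) cum 62
  x=5 (Zone IV, w=50) cum 112  ← median
  x=7 (Zone V, w=75) cum 187
  x=10 (Zone II, w=6) cum 193
  x=13 (Zone III, w=15) cum 208
⇒ x* = 5
y-coordinate, sorted with cumulative weight:
  y=2 (Zone VI, w=60) cum 60
  y=3 (Zone V, w=75) cum 135  ← median
  y=5 (Zone I, w=2) cum 137
  y=15 (Zone IV, w=50) cum 187
  y=17 (Zone III, w=15) cum 202
  y=19 (Zone II, w=6) cum 208
⇒ y* = 3

(5, 3)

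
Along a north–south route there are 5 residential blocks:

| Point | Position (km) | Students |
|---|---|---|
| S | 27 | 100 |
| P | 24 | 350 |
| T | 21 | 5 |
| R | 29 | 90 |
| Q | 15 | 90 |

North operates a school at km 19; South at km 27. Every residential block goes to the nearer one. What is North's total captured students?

The indifferent point is the midpoint (19+27)/2 = 23; residential blocks left of it (closer to North at 19) go to North, those right go to South.
  Q at 15 (w=90) → North
  T at 21 (w=5) → North
  P at 24 (w=350) → South
  S at 27 (w=100) → South
  R at 29 (w=90) → South
North captures 95; South captures 540.

95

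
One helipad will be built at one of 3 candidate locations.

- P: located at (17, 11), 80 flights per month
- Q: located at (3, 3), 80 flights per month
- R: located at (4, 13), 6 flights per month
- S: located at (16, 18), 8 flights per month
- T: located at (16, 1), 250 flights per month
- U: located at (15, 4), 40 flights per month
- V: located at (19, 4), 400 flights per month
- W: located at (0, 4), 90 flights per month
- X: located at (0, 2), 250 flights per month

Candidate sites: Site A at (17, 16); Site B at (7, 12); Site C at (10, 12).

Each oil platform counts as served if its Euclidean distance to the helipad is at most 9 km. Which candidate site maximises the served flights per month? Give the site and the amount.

Site C, covering 94

Coverage radius r = 9 km; a point is covered iff (Δx)²+(Δy)² ≤ 9² = 81.
  Site A (17, 16): covers {P, S} → 88
  Site B (7, 12): covers {R} → 6
  Site C (10, 12): covers {P, R, S} → 94
Maximum coverage at Site C: 94 flights per month.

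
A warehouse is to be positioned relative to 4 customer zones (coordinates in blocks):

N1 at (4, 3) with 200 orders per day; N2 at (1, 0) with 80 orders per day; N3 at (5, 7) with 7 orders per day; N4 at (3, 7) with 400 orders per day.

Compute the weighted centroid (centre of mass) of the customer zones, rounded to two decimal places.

The minimiser of Σwᵢ‖p−pᵢ‖² is the weighted centroid p* = (Σwᵢpᵢ)/(Σwᵢ).
Σwᵢ = 687.
Σwᵢxᵢ = 200·4 + 80·1 + 7·5 + 400·3 = 2115.
Σwᵢyᵢ = 200·3 + 80·0 + 7·7 + 400·7 = 3449.
x* = 2115/687 = 3.08, y* = 3449/687 = 5.02.

(3.08, 5.02)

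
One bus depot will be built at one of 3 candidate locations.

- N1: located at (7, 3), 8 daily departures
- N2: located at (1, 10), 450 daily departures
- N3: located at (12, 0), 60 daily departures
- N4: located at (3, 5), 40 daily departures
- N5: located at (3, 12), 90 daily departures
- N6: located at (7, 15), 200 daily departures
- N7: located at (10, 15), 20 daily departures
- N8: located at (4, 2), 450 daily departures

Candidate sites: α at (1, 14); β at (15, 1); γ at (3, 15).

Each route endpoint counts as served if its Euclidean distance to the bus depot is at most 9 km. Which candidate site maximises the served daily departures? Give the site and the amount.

Coverage radius r = 9 km; a point is covered iff (Δx)²+(Δy)² ≤ 9² = 81.
  α (1, 14): covers {N2, N5, N6} → 740
  β (15, 1): covers {N1, N3} → 68
  γ (3, 15): covers {N2, N5, N6, N7} → 760
Maximum coverage at γ: 760 daily departures.

γ, covering 760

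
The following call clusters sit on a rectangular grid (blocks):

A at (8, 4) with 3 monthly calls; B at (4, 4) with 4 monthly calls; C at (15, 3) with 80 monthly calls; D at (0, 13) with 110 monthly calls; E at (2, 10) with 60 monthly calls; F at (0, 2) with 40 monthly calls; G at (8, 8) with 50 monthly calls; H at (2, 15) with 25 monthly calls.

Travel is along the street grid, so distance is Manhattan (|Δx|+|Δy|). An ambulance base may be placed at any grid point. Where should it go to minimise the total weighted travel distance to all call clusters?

Manhattan distance separates: Σwᵢ(|x−xᵢ|+|y−yᵢ|) = Σwᵢ|x−xᵢ| + Σwᵢ|y−yᵢ|, so x and y are optimised independently as 1-D weighted medians.
Total weight W = 372; half = 186.
x-coordinate, sorted with cumulative weight:
  x=0 (D, w=110) cum 110
  x=0 (F, w=40) cum 150
  x=2 (E, w=60) cum 210  ← median
  x=2 (H, w=25) cum 235
  x=4 (B, w=4) cum 239
  x=8 (A, w=3) cum 242
  x=8 (G, w=50) cum 292
  x=15 (C, w=80) cum 372
⇒ x* = 2
y-coordinate, sorted with cumulative weight:
  y=2 (F, w=40) cum 40
  y=3 (C, w=80) cum 120
  y=4 (A, w=3) cum 123
  y=4 (B, w=4) cum 127
  y=8 (G, w=50) cum 177
  y=10 (E, w=60) cum 237  ← median
  y=13 (D, w=110) cum 347
  y=15 (H, w=25) cum 372
⇒ y* = 10

(2, 10)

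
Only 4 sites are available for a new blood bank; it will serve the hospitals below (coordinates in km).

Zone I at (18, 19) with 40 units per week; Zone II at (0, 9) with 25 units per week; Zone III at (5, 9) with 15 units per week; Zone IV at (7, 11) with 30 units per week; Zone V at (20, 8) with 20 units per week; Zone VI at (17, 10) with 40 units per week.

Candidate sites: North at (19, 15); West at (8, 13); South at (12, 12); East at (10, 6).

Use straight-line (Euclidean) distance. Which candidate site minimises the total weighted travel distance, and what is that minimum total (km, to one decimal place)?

Total weighted distance at each candidate:
  North (19, 15): total = 1627.8
  West (8, 13): total = 1471.6
  South (12, 12): total = 1339.5
  East (10, 6): total = 1660.4
Minimum is at South with total 1339.5 km.

South, total 1339.5 km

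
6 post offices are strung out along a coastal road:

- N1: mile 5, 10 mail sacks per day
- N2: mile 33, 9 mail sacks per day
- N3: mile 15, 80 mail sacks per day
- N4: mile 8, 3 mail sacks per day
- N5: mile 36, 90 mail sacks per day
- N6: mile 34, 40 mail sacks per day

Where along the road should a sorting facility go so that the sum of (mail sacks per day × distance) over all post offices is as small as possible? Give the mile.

For a sum of weighted absolute distances on a line, the optimum is the weighted median (not the mean). Total weight W = 232; half-weight = 116.
Sort by position and accumulate weight:
  mile 5 (N1, w=10) → cum 10
  mile 8 (N4, w=3) → cum 13
  mile 15 (N3, w=80) → cum 93
  mile 33 (N2, w=9) → cum 102
  mile 34 (N6, w=40) → cum 142  ≥ 116 → median here
  mile 36 (N5, w=90) → cum 232
Optimal location: mile 34.

x = 34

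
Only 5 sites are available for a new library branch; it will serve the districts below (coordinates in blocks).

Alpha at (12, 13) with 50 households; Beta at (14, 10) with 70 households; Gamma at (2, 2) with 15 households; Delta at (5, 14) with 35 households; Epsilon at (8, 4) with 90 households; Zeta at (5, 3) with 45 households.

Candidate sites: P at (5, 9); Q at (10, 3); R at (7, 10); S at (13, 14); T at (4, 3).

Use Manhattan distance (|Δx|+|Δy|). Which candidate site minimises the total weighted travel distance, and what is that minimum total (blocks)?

R, total 2330 blocks

Total weighted distance at each candidate:
  P (5, 9): total = 2565
  Q (10, 3): total = 2560
  R (7, 10): total = 2330
  S (13, 14): total = 3280
  T (4, 3): total = 3050
Minimum is at R with total 2330 blocks.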